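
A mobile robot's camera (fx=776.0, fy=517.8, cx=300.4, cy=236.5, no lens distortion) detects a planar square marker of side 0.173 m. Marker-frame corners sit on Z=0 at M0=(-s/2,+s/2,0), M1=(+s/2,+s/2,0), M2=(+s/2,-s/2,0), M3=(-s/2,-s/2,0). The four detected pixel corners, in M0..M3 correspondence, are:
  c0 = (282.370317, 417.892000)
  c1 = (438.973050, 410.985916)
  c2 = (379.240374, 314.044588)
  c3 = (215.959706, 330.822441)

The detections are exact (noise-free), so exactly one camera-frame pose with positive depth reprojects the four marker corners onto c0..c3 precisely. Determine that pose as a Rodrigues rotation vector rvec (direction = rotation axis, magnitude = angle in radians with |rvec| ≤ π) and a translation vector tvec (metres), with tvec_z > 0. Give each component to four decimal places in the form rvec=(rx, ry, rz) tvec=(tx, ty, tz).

Intrinsics K: fx=776.0, fy=517.8, cx=300.4, cy=236.5
Marker side s = 0.173 m; corners in marker frame (Z=0):
  M0 = (-0.0865, +0.0865, 0)
  M1 = (+0.0865, +0.0865, 0)
  M2 = (+0.0865, -0.0865, 0)
  M3 = (-0.0865, -0.0865, 0)
Detected image corners:
  c0 = (282.370317, 417.892000) px
  c1 = (438.973050, 410.985916) px
  c2 = (379.240374, 314.044588) px
  c3 = (215.959706, 330.822441) px
Planar DLT: solve 8×8 A·h = b for H (H[2,2]=1):
  H  [+739.20516 +517.71889 +326.51882]
  H  [-273.88579 +700.82071 +370.56357]
  H  [-0.56068 +0.46244 +1.00000]
B = K⁻¹H; ‖b₁‖=1.325465, ‖b₂‖=1.325465; λ = 2/(‖b₁‖+‖b₂‖) = 0.754452, sign → tz>0 ⇒ λ=+0.754452
r₁ = λ·B[:,0] = (+0.88243,-0.20586,-0.42301); r₂ = λ·B[:,1] = (+0.36828,+0.86177,+0.34889)
r₃ = r₁×r₂ = (+0.29271,-0.46366,+0.83626); SVD([r₁ r₂ r₃]) → R = UVᵀ:
  R  [+0.88243 +0.36828 +0.29271]
  R  [-0.20586 +0.86177 -0.46366]
  R  [-0.42301 +0.34889 +0.83626]
t = (+0.02539, +0.19534, +0.75445) m
tr R = 2.580463; θ = arccos((tr R − 1)/2) = 0.659610 rad = 37.793°
axis k = ((R−Rᵀ)₃₂, (R−Rᵀ)₁₃, (R−Rᵀ)₂₁) / (2 sinθ) = (+0.662974, +0.583970, -0.468448)
rvec = θ·k = (+0.437304, +0.385193, -0.308993)

rvec=(0.4373, 0.3852, -0.3090) tvec=(0.0254, 0.1953, 0.7545)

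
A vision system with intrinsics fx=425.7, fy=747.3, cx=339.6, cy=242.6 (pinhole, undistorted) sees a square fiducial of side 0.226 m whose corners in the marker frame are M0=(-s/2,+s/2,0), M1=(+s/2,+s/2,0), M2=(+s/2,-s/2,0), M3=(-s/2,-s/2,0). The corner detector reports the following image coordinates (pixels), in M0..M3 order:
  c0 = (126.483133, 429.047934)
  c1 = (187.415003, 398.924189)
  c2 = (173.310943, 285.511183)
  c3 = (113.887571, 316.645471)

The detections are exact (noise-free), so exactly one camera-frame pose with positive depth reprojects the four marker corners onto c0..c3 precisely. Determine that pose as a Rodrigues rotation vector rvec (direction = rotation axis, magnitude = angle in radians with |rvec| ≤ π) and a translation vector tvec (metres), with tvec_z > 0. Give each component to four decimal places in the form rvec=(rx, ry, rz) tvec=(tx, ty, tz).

Intrinsics K: fx=425.7, fy=747.3, cx=339.6, cy=242.6
Marker side s = 0.226 m; corners in marker frame (Z=0):
  M0 = (-0.1130, +0.1130, 0)
  M1 = (+0.1130, +0.1130, 0)
  M2 = (+0.1130, -0.1130, 0)
  M3 = (-0.1130, -0.1130, 0)
Detected image corners:
  c0 = (126.483133, 429.047934) px
  c1 = (187.415003, 398.924189) px
  c2 = (173.310943, 285.511183) px
  c3 = (113.887571, 316.645471) px
Planar DLT: solve 8×8 A·h = b for H (H[2,2]=1):
  H  [+256.35794 +44.56851 +149.97800]
  H  [-159.05361 +465.13228 +357.03140]
  H  [-0.06574 -0.09633 +1.00000]
B = K⁻¹H; ‖b₁‖=0.685238, ‖b₂‖=0.685238; λ = 2/(‖b₁‖+‖b₂‖) = 1.459347, sign → tz>0 ⇒ λ=+1.459347
r₁ = λ·B[:,0] = (+0.95535,-0.27946,-0.09593); r₂ = λ·B[:,1] = (+0.26494,+0.95396,-0.14059)
r₃ = r₁×r₂ = (+0.13080,+0.10889,+0.98541); SVD([r₁ r₂ r₃]) → R = UVᵀ:
  R  [+0.95535 +0.26494 +0.13080]
  R  [-0.27946 +0.95396 +0.10889]
  R  [-0.09593 -0.14059 +0.98541]
t = (-0.65005, +0.22346, +1.45935) m
tr R = 2.894724; θ = arccos((tr R − 1)/2) = 0.325902 rad = 18.673°
axis k = ((R−Rᵀ)₃₂, (R−Rᵀ)₁₃, (R−Rᵀ)₂₁) / (2 sinθ) = (-0.389613, +0.354092, -0.850189)
rvec = θ·k = (-0.126976, +0.115399, -0.277078)

rvec=(-0.1270, 0.1154, -0.2771) tvec=(-0.6500, 0.2235, 1.4593)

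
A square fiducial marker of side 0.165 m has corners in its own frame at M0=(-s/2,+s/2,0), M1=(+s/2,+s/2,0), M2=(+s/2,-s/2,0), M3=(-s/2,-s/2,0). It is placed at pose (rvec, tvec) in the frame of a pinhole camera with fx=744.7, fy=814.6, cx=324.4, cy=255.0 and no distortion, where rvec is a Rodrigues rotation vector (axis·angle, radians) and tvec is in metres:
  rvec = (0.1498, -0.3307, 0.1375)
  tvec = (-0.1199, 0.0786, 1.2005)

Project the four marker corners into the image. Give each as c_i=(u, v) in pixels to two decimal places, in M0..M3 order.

Intrinsics K: fx=744.7, fy=814.6, cx=324.4, cy=255.0
Marker side s = 0.165 m; corners in marker frame (Z=0):
  M0 = (-0.0825, +0.0825, 0)
  M1 = (+0.0825, +0.0825, 0)
  M2 = (+0.0825, -0.0825, 0)
  M3 = (-0.0825, -0.0825, 0)
rvec = (0.1498, -0.3307, 0.1375), |rvec| = θ = 0.38821 rad = 22.243°
Rodrigues: sinθ=0.37853, 1−cosθ=0.07441; R = I + sinθ·[k]× + (1−cosθ)·[k]×²:
    [+0.93667 -0.15853 -0.31229]
    [+0.10961 +0.97959 -0.16852]
    [+0.33263 +0.12361 +0.93492]
t = (-0.1199, 0.0786, 1.2005) m
M0: Pc = R·M0+t = (-0.21025, +0.15037, +1.18326); u = 744.7·(-0.21025)/1.18326 + 324.4 = 192.0736, v = 814.6·(+0.15037)/1.18326 + 255.0 = 358.5225
M1: Pc = R·M1+t = (-0.05570, +0.16846, +1.23814); u = 744.7·(-0.05570)/1.23814 + 324.4 = 290.8960, v = 814.6·(+0.16846)/1.23814 + 255.0 = 365.8328
M2: Pc = R·M2+t = (-0.02955, +0.00683, +1.21774); u = 744.7·(-0.02955)/1.21774 + 324.4 = 306.3314, v = 814.6·(+0.00683)/1.21774 + 255.0 = 259.5670
M3: Pc = R·M3+t = (-0.18410, -0.01126, +1.16286); u = 744.7·(-0.18410)/1.16286 + 324.4 = 206.5042, v = 814.6·(-0.01126)/1.16286 + 255.0 = 247.1131

c0=(192.07, 358.52) c1=(290.90, 365.83) c2=(306.33, 259.57) c3=(206.50, 247.11)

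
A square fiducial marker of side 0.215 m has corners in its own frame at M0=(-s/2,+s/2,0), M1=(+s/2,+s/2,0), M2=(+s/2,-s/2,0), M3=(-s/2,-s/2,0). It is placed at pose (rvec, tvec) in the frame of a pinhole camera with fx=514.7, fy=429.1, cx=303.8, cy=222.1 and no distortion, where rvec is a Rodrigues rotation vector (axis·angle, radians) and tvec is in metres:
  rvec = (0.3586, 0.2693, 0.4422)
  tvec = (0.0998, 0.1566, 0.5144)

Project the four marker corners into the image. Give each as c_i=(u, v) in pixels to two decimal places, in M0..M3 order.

Intrinsics K: fx=514.7, fy=429.1, cx=303.8, cy=222.1
Marker side s = 0.215 m; corners in marker frame (Z=0):
  M0 = (-0.1075, +0.1075, 0)
  M1 = (+0.1075, +0.1075, 0)
  M2 = (+0.1075, -0.1075, 0)
  M3 = (-0.1075, -0.1075, 0)
rvec = (0.3586, 0.2693, 0.4422), |rvec| = θ = 0.62981 rad = 36.085°
Rodrigues: sinθ=0.58899, 1−cosθ=0.19186; R = I + sinθ·[k]× + (1−cosθ)·[k]×²:
    [+0.87034 -0.36683 +0.32855]
    [+0.46025 +0.84322 -0.27776]
    [-0.17515 +0.39296 +0.90272]
t = (0.0998, 0.1566, 0.5144) m
M0: Pc = R·M0+t = (-0.03320, +0.19777, +0.57547); u = 514.7·(-0.03320)/0.57547 + 303.8 = 274.1097, v = 429.1·(+0.19777)/0.57547 + 222.1 = 369.5665
M1: Pc = R·M1+t = (+0.15393, +0.29672, +0.53781); u = 514.7·(+0.15393)/0.53781 + 303.8 = 451.1117, v = 429.1·(+0.29672)/0.53781 + 222.1 = 458.8430
M2: Pc = R·M2+t = (+0.23280, +0.11543, +0.45333); u = 514.7·(+0.23280)/0.45333 + 303.8 = 568.1116, v = 429.1·(+0.11543)/0.45333 + 222.1 = 331.3616
M3: Pc = R·M3+t = (+0.04567, +0.01648, +0.49099); u = 514.7·(+0.04567)/0.49099 + 303.8 = 351.6787, v = 429.1·(+0.01648)/0.49099 + 222.1 = 236.5001

c0=(274.11, 369.57) c1=(451.11, 458.84) c2=(568.11, 331.36) c3=(351.68, 236.50)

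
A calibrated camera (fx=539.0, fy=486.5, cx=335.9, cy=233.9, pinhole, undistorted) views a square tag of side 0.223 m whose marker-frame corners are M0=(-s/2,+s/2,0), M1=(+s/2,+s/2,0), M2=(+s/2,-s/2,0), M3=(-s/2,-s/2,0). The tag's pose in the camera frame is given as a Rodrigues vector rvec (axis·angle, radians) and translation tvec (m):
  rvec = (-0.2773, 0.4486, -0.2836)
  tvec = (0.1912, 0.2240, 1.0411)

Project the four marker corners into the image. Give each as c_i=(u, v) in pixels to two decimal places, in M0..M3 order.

c0=(396.58, 402.65) c1=(509.82, 380.76) c2=(473.70, 273.66) c3=(370.51, 302.32)

Intrinsics K: fx=539.0, fy=486.5, cx=335.9, cy=233.9
Marker side s = 0.223 m; corners in marker frame (Z=0):
  M0 = (-0.1115, +0.1115, 0)
  M1 = (+0.1115, +0.1115, 0)
  M2 = (+0.1115, -0.1115, 0)
  M3 = (-0.1115, -0.1115, 0)
rvec = (-0.2773, 0.4486, -0.2836), |rvec| = θ = 0.59880 rad = 34.309°
Rodrigues: sinθ=0.56365, 1−cosθ=0.17399; R = I + sinθ·[k]× + (1−cosθ)·[k]×²:
    [+0.86332 +0.20659 +0.46043]
    [-0.32731 +0.92366 +0.19929]
    [-0.38411 -0.32276 +0.86504]
t = (0.1912, 0.2240, 1.0411) m
M0: Pc = R·M0+t = (+0.11797, +0.36348, +1.04794); u = 539.0·(+0.11797)/1.04794 + 335.9 = 396.5792, v = 486.5·(+0.36348)/1.04794 + 233.9 = 402.6451
M1: Pc = R·M1+t = (+0.31050, +0.29049, +0.96228); u = 539.0·(+0.31050)/0.96228 + 335.9 = 509.8163, v = 486.5·(+0.29049)/0.96228 + 233.9 = 380.7636
M2: Pc = R·M2+t = (+0.26443, +0.08452, +1.03426); u = 539.0·(+0.26443)/1.03426 + 335.9 = 473.7043, v = 486.5·(+0.08452)/1.03426 + 233.9 = 273.6552
M3: Pc = R·M3+t = (+0.07190, +0.15751, +1.11992); u = 539.0·(+0.07190)/1.11992 + 335.9 = 370.5067, v = 486.5·(+0.15751)/1.11992 + 233.9 = 302.3225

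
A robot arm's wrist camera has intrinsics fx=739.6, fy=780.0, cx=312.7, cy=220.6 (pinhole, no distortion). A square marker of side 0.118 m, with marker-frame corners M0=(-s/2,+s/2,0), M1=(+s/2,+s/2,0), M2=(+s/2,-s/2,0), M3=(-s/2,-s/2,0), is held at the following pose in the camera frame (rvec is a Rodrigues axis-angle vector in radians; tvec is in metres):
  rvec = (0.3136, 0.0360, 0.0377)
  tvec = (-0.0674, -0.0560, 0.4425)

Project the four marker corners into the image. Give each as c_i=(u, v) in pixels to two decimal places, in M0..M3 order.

Intrinsics K: fx=739.6, fy=780.0, cx=312.7, cy=220.6
Marker side s = 0.118 m; corners in marker frame (Z=0):
  M0 = (-0.0590, +0.0590, 0)
  M1 = (+0.0590, +0.0590, 0)
  M2 = (+0.0590, -0.0590, 0)
  M3 = (-0.0590, -0.0590, 0)
rvec = (0.3136, 0.0360, 0.0377), |rvec| = θ = 0.31790 rad = 18.214°
Rodrigues: sinθ=0.31258, 1−cosθ=0.05011; R = I + sinθ·[k]× + (1−cosθ)·[k]×²:
    [+0.99865 -0.03147 +0.04126]
    [+0.04267 +0.95054 -0.30767]
    [-0.02953 +0.30902 +0.95060]
t = (-0.0674, -0.0560, 0.4425) m
M0: Pc = R·M0+t = (-0.12818, -0.00244, +0.46247); u = 739.6·(-0.12818)/0.46247 + 312.7 = 107.7159, v = 780.0·(-0.00244)/0.46247 + 220.6 = 216.4920
M1: Pc = R·M1+t = (-0.01034, +0.00260, +0.45899); u = 739.6·(-0.01034)/0.45899 + 312.7 = 296.0445, v = 780.0·(+0.00260)/0.45899 + 220.6 = 225.0165
M2: Pc = R·M2+t = (-0.00662, -0.10956, +0.42253); u = 739.6·(-0.00662)/0.42253 + 312.7 = 301.1074, v = 780.0·(-0.10956)/0.42253 + 220.6 = 18.3396
M3: Pc = R·M3+t = (-0.12446, -0.11460, +0.42601); u = 739.6·(-0.12446)/0.42601 + 312.7 = 96.6176, v = 780.0·(-0.11460)/0.42601 + 220.6 = 10.7763

c0=(107.72, 216.49) c1=(296.04, 225.02) c2=(301.11, 18.34) c3=(96.62, 10.78)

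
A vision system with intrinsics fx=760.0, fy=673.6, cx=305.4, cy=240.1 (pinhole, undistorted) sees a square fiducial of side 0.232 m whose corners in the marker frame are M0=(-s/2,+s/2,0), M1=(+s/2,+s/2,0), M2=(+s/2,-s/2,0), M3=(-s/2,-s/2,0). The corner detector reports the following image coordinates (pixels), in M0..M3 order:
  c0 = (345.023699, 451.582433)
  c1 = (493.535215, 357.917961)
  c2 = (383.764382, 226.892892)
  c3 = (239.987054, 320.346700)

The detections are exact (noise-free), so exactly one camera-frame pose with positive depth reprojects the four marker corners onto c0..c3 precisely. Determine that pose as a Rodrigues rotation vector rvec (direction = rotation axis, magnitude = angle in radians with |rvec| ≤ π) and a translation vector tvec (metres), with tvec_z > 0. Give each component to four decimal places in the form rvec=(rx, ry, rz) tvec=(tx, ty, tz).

Intrinsics K: fx=760.0, fy=673.6, cx=305.4, cy=240.1
Marker side s = 0.232 m; corners in marker frame (Z=0):
  M0 = (-0.1160, +0.1160, 0)
  M1 = (+0.1160, +0.1160, 0)
  M2 = (+0.1160, -0.1160, 0)
  M3 = (-0.1160, -0.1160, 0)
Detected image corners:
  c0 = (345.023699, 451.582433) px
  c1 = (493.535215, 357.917961) px
  c2 = (383.764382, 226.892892) px
  c3 = (239.987054, 320.346700) px
Planar DLT: solve 8×8 A·h = b for H (H[2,2]=1):
  H  [+607.58915 +428.16813 +364.47072]
  H  [-423.89352 +533.01905 +338.79293]
  H  [-0.06081 -0.09494 +1.00000]
B = K⁻¹H; ‖b₁‖=1.025526, ‖b₂‖=1.025526; λ = 2/(‖b₁‖+‖b₂‖) = 0.975109, sign → tz>0 ⇒ λ=+0.975109
r₁ = λ·B[:,0] = (+0.80339,-0.59250,-0.05930); r₂ = λ·B[:,1] = (+0.58656,+0.80460,-0.09257)
r₃ = r₁×r₂ = (+0.10256,+0.03959,+0.99394); SVD([r₁ r₂ r₃]) → R = UVᵀ:
  R  [+0.80339 +0.58656 +0.10256]
  R  [-0.59250 +0.80460 +0.03959]
  R  [-0.05930 -0.09257 +0.99394]
t = (+0.07579, +0.14287, +0.97511) m
tr R = 2.601927; θ = arccos((tr R − 1)/2) = 0.641893 rad = 36.778°
axis k = ((R−Rᵀ)₃₂, (R−Rᵀ)₁₃, (R−Rᵀ)₂₁) / (2 sinθ) = (-0.110375, +0.135172, -0.984655)
rvec = θ·k = (-0.070849, +0.086766, -0.632044)

rvec=(-0.0708, 0.0868, -0.6320) tvec=(0.0758, 0.1429, 0.9751)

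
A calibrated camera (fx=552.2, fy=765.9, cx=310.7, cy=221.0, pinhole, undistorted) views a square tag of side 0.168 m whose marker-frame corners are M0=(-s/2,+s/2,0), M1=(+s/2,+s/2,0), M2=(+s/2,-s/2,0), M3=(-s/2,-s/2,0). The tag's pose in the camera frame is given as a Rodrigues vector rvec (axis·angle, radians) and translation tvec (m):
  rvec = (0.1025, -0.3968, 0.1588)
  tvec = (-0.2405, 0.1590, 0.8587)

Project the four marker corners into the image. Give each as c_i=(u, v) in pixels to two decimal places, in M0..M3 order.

Intrinsics K: fx=552.2, fy=765.9, cx=310.7, cy=221.0
Marker side s = 0.168 m; corners in marker frame (Z=0):
  M0 = (-0.0840, +0.0840, 0)
  M1 = (+0.0840, +0.0840, 0)
  M2 = (+0.0840, -0.0840, 0)
  M3 = (-0.0840, -0.0840, 0)
rvec = (0.1025, -0.3968, 0.1588), |rvec| = θ = 0.43952 rad = 25.182°
Rodrigues: sinθ=0.42550, 1−cosθ=0.09504; R = I + sinθ·[k]× + (1−cosθ)·[k]×²:
    [+0.91013 -0.17375 -0.37614]
    [+0.13373 +0.98242 -0.13023]
    [+0.39216 +0.06823 +0.91736]
t = (-0.2405, 0.1590, 0.8587) m
M0: Pc = R·M0+t = (-0.33155, +0.23029, +0.83149); u = 552.2·(-0.33155)/0.83149 + 310.7 = 90.5177, v = 765.9·(+0.23029)/0.83149 + 221.0 = 433.1247
M1: Pc = R·M1+t = (-0.17864, +0.25276, +0.89737); u = 552.2·(-0.17864)/0.89737 + 310.7 = 200.7710, v = 765.9·(+0.25276)/0.89737 + 221.0 = 436.7257
M2: Pc = R·M2+t = (-0.14945, +0.08771, +0.88591); u = 552.2·(-0.14945)/0.88591 + 310.7 = 217.5429, v = 765.9·(+0.08771)/0.88591 + 221.0 = 296.8278
M3: Pc = R·M3+t = (-0.30236, +0.06524, +0.82003); u = 552.2·(-0.30236)/0.82003 + 310.7 = 107.0960, v = 765.9·(+0.06524)/0.82003 + 221.0 = 281.9369

c0=(90.52, 433.12) c1=(200.77, 436.73) c2=(217.54, 296.83) c3=(107.10, 281.94)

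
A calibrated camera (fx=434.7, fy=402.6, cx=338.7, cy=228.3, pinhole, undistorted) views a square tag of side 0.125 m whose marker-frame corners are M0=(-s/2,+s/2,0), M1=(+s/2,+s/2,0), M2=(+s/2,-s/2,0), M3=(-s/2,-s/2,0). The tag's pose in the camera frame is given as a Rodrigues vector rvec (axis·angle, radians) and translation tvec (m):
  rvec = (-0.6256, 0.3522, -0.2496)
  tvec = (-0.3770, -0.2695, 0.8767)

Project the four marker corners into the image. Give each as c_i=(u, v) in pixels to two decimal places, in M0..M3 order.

Intrinsics K: fx=434.7, fy=402.6, cx=338.7, cy=228.3
Marker side s = 0.125 m; corners in marker frame (Z=0):
  M0 = (-0.0625, +0.0625, 0)
  M1 = (+0.0625, +0.0625, 0)
  M2 = (+0.0625, -0.0625, 0)
  M3 = (-0.0625, -0.0625, 0)
rvec = (-0.6256, 0.3522, -0.2496), |rvec| = θ = 0.76008 rad = 43.549°
Rodrigues: sinθ=0.68898, 1−cosθ=0.27522; R = I + sinθ·[k]× + (1−cosθ)·[k]×²:
    [+0.91123 +0.12129 +0.39364]
    [-0.33122 +0.78387 +0.52520]
    [-0.24487 -0.60896 +0.75446]
t = (-0.3770, -0.2695, 0.8767) m
M0: Pc = R·M0+t = (-0.42637, -0.19981, +0.85394); u = 434.7·(-0.42637)/0.85394 + 338.7 = 121.6558, v = 402.6·(-0.19981)/0.85394 + 228.3 = 134.0992
M1: Pc = R·M1+t = (-0.31247, -0.24121, +0.82334); u = 434.7·(-0.31247)/0.82334 + 338.7 = 173.7251, v = 402.6·(-0.24121)/0.82334 + 228.3 = 110.3522
M2: Pc = R·M2+t = (-0.32763, -0.33919, +0.89946); u = 434.7·(-0.32763)/0.89946 + 338.7 = 180.3596, v = 402.6·(-0.33919)/0.89946 + 228.3 = 76.4757
M3: Pc = R·M3+t = (-0.44153, -0.29779, +0.93006); u = 434.7·(-0.44153)/0.93006 + 338.7 = 132.3336, v = 402.6·(-0.29779)/0.93006 + 228.3 = 99.3941

c0=(121.66, 134.10) c1=(173.73, 110.35) c2=(180.36, 76.48) c3=(132.33, 99.39)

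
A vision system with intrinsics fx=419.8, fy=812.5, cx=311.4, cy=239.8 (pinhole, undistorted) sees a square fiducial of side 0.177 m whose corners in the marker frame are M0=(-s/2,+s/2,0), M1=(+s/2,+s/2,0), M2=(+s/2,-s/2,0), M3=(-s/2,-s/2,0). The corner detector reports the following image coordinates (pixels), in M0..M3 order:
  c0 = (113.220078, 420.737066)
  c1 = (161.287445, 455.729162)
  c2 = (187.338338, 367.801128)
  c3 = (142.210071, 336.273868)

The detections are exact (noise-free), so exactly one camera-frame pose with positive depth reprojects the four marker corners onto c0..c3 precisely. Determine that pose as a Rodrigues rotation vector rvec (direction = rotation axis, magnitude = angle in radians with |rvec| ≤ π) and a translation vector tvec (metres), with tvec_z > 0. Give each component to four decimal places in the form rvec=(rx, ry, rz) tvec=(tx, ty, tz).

Intrinsics K: fx=419.8, fy=812.5, cx=311.4, cy=239.8
Marker side s = 0.177 m; corners in marker frame (Z=0):
  M0 = (-0.0885, +0.0885, 0)
  M1 = (+0.0885, +0.0885, 0)
  M2 = (+0.0885, -0.0885, 0)
  M3 = (-0.0885, -0.0885, 0)
Detected image corners:
  c0 = (113.220078, 420.737066) px
  c1 = (161.287445, 455.729162) px
  c2 = (187.338338, 367.801128) px
  c3 = (142.210071, 336.273868) px
Planar DLT: solve 8×8 A·h = b for H (H[2,2]=1):
  H  [+251.95116 -215.85829 +151.34995]
  H  [+158.72783 +329.08242 +393.50436]
  H  [-0.07297 -0.39945 +1.00000]
B = K⁻¹H; ‖b₁‖=0.693163, ‖b₂‖=0.693163; λ = 2/(‖b₁‖+‖b₂‖) = 1.442661, sign → tz>0 ⇒ λ=+1.442661
r₁ = λ·B[:,0] = (+0.94393,+0.31291,-0.10527); r₂ = λ·B[:,1] = (-0.31434,+0.75439,-0.57627)
r₃ = r₁×r₂ = (-0.10090,+0.57705,+0.81045); SVD([r₁ r₂ r₃]) → R = UVᵀ:
  R  [+0.94393 -0.31434 -0.10090]
  R  [+0.31291 +0.75439 +0.57705]
  R  [-0.10527 -0.57627 +0.81045]
t = (-0.55002, +0.27291, +1.44266) m
tr R = 2.508777; θ = arccos((tr R − 1)/2) = 0.716074 rad = 41.028°
axis k = ((R−Rᵀ)₃₂, (R−Rᵀ)₁₃, (R−Rᵀ)₂₁) / (2 sinθ) = (-0.878476, +0.003333, +0.477774)
rvec = θ·k = (-0.629054, +0.002387, +0.342122)

rvec=(-0.6291, 0.0024, 0.3421) tvec=(-0.5500, 0.2729, 1.4427)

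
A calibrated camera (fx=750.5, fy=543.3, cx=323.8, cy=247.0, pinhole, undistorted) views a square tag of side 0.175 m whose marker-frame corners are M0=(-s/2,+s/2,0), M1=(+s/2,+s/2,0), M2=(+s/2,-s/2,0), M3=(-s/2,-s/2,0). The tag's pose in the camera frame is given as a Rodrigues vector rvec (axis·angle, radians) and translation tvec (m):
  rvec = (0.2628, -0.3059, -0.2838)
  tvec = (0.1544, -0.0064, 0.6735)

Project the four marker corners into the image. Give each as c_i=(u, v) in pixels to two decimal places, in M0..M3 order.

Intrinsics K: fx=750.5, fy=543.3, cx=323.8, cy=247.0
Marker side s = 0.175 m; corners in marker frame (Z=0):
  M0 = (-0.0875, +0.0875, 0)
  M1 = (+0.0875, +0.0875, 0)
  M2 = (+0.0875, -0.0875, 0)
  M3 = (-0.0875, -0.0875, 0)
rvec = (0.2628, -0.3059, -0.2838), |rvec| = θ = 0.49313 rad = 28.254°
Rodrigues: sinθ=0.47339, 1−cosθ=0.11915; R = I + sinθ·[k]× + (1−cosθ)·[k]×²:
    [+0.91469 +0.23305 -0.33019]
    [-0.31182 +0.92670 -0.20974]
    [+0.25711 +0.29481 +0.92032]
t = (0.1544, -0.0064, 0.6735) m
M0: Pc = R·M0+t = (+0.09476, +0.10197, +0.67680); u = 750.5·(+0.09476)/0.67680 + 323.8 = 428.8750, v = 543.3·(+0.10197)/0.67680 + 247.0 = 328.8571
M1: Pc = R·M1+t = (+0.25483, +0.04740, +0.72179); u = 750.5·(+0.25483)/0.72179 + 323.8 = 588.7622, v = 543.3·(+0.04740)/0.72179 + 247.0 = 282.6797
M2: Pc = R·M2+t = (+0.21404, -0.11477, +0.67020); u = 750.5·(+0.21404)/0.67020 + 323.8 = 563.4889, v = 543.3·(-0.11477)/0.67020 + 247.0 = 153.9607
M3: Pc = R·M3+t = (+0.05397, -0.06020, +0.62521); u = 750.5·(+0.05397)/0.62521 + 323.8 = 388.5890, v = 543.3·(-0.06020)/0.62521 + 247.0 = 194.6852

c0=(428.87, 328.86) c1=(588.76, 282.68) c2=(563.49, 153.96) c3=(388.59, 194.69)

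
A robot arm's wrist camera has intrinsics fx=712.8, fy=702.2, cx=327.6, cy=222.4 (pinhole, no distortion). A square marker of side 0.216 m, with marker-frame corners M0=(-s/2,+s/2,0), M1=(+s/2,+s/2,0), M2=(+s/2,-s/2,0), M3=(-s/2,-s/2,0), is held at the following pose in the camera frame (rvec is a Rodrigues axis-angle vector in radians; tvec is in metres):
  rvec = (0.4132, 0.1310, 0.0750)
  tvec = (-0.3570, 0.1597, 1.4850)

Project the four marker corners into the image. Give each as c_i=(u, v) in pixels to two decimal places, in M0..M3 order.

c0=(110.74, 335.25) c1=(207.67, 346.97) c2=(205.29, 257.67) c3=(102.56, 246.73)

Intrinsics K: fx=712.8, fy=702.2, cx=327.6, cy=222.4
Marker side s = 0.216 m; corners in marker frame (Z=0):
  M0 = (-0.1080, +0.1080, 0)
  M1 = (+0.1080, +0.1080, 0)
  M2 = (+0.1080, -0.1080, 0)
  M3 = (-0.1080, -0.1080, 0)
rvec = (0.4132, 0.1310, 0.0750), |rvec| = θ = 0.43991 rad = 25.205°
Rodrigues: sinθ=0.42586, 1−cosθ=0.09521; R = I + sinθ·[k]× + (1−cosθ)·[k]×²:
    [+0.98879 -0.04597 +0.14206]
    [+0.09924 +0.91323 -0.39517]
    [-0.11157 +0.40484 +0.90756]
t = (-0.3570, 0.1597, 1.4850) m
M0: Pc = R·M0+t = (-0.46875, +0.24761, +1.54077); u = 712.8·(-0.46875)/1.54077 + 327.6 = 110.7423, v = 702.2·(+0.24761)/1.54077 + 222.4 = 335.2480
M1: Pc = R·M1+t = (-0.25518, +0.26905, +1.51667); u = 712.8·(-0.25518)/1.51667 + 327.6 = 207.6734, v = 702.2·(+0.26905)/1.51667 + 222.4 = 346.9651
M2: Pc = R·M2+t = (-0.24525, +0.07179, +1.42923); u = 712.8·(-0.24525)/1.42923 + 327.6 = 205.2885, v = 702.2·(+0.07179)/1.42923 + 222.4 = 257.6706
M3: Pc = R·M3+t = (-0.45882, +0.05035, +1.45333); u = 712.8·(-0.45882)/1.45333 + 327.6 = 102.5648, v = 702.2·(+0.05035)/1.45333 + 222.4 = 246.7291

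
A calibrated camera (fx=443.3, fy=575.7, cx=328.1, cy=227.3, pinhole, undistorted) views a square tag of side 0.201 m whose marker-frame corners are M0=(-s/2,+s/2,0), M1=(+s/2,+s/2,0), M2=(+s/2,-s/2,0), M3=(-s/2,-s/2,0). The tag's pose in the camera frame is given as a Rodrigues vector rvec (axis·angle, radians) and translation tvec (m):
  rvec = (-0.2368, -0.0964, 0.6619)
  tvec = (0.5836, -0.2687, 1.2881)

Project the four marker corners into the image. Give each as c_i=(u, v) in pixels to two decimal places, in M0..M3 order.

c0=(484.32, 111.33) c1=(539.34, 168.19) c2=(571.79, 103.25) c3=(518.93, 48.42)

Intrinsics K: fx=443.3, fy=575.7, cx=328.1, cy=227.3
Marker side s = 0.201 m; corners in marker frame (Z=0):
  M0 = (-0.1005, +0.1005, 0)
  M1 = (+0.1005, +0.1005, 0)
  M2 = (+0.1005, -0.1005, 0)
  M3 = (-0.1005, -0.1005, 0)
rvec = (-0.2368, -0.0964, 0.6619), |rvec| = θ = 0.70956 rad = 40.655°
Rodrigues: sinθ=0.65150, 1−cosθ=0.24135; R = I + sinθ·[k]× + (1−cosθ)·[k]×²:
    [+0.78553 -0.59680 -0.16365]
    [+0.61868 +0.76310 +0.18684]
    [+0.01338 -0.24801 +0.96866]
t = (0.5836, -0.2687, 1.2881) m
M0: Pc = R·M0+t = (+0.44468, -0.25419, +1.26183); u = 443.3·(+0.44468)/1.26183 + 328.1 = 484.3215, v = 575.7·(-0.25419)/1.26183 + 227.3 = 111.3298
M1: Pc = R·M1+t = (+0.60257, -0.12983, +1.26452); u = 443.3·(+0.60257)/1.26452 + 328.1 = 539.3409, v = 575.7·(-0.12983)/1.26452 + 227.3 = 168.1917
M2: Pc = R·M2+t = (+0.72252, -0.28321, +1.31437); u = 443.3·(+0.72252)/1.31437 + 328.1 = 571.7870, v = 575.7·(-0.28321)/1.31437 + 227.3 = 103.2509
M3: Pc = R·M3+t = (+0.56463, -0.40757, +1.31168); u = 443.3·(+0.56463)/1.31168 + 328.1 = 518.9251, v = 575.7·(-0.40757)/1.31168 + 227.3 = 48.4168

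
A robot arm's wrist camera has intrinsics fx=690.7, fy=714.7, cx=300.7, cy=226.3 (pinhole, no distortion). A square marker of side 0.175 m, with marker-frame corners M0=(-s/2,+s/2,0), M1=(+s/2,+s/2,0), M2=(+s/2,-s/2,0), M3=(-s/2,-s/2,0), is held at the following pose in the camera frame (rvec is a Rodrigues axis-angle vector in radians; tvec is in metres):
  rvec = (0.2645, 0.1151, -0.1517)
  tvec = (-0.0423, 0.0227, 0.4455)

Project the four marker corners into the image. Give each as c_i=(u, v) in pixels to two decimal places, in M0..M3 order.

c0=(136.55, 402.16) c1=(388.56, 374.38) c2=(349.78, 100.52) c3=(74.38, 145.74)

Intrinsics K: fx=690.7, fy=714.7, cx=300.7, cy=226.3
Marker side s = 0.175 m; corners in marker frame (Z=0):
  M0 = (-0.0875, +0.0875, 0)
  M1 = (+0.0875, +0.0875, 0)
  M2 = (+0.0875, -0.0875, 0)
  M3 = (-0.0875, -0.0875, 0)
rvec = (0.2645, 0.1151, -0.1517), |rvec| = θ = 0.32592 rad = 18.674°
Rodrigues: sinθ=0.32018, 1−cosθ=0.05264; R = I + sinθ·[k]× + (1−cosθ)·[k]×²:
    [+0.98203 +0.16412 +0.09319]
    [-0.13394 +0.95392 -0.26850]
    [-0.13296 +0.25119 +0.95876]
t = (-0.0423, 0.0227, 0.4455) m
M0: Pc = R·M0+t = (-0.11387, +0.11789, +0.47911); u = 690.7·(-0.11387)/0.47911 + 300.7 = 136.5462, v = 714.7·(+0.11789)/0.47911 + 226.3 = 402.1555
M1: Pc = R·M1+t = (+0.05799, +0.09445, +0.45585); u = 690.7·(+0.05799)/0.45585 + 300.7 = 388.5635, v = 714.7·(+0.09445)/0.45585 + 226.3 = 374.3817
M2: Pc = R·M2+t = (+0.02927, -0.07249, +0.41189); u = 690.7·(+0.02927)/0.41189 + 300.7 = 349.7790, v = 714.7·(-0.07249)/0.41189 + 226.3 = 100.5197
M3: Pc = R·M3+t = (-0.14259, -0.04905, +0.43515); u = 690.7·(-0.14259)/0.43515 + 300.7 = 74.3774, v = 714.7·(-0.04905)/0.43515 + 226.3 = 145.7426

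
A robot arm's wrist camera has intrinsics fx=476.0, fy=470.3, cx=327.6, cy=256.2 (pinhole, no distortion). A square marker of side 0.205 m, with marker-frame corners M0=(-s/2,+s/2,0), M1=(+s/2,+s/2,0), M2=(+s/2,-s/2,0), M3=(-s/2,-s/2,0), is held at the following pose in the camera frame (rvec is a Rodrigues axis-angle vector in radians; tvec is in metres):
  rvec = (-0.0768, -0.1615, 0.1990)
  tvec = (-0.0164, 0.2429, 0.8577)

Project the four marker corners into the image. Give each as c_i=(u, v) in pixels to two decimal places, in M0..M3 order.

c0=(250.39, 438.23) c1=(362.44, 454.30) c2=(382.75, 343.32) c3=(273.92, 323.54)

Intrinsics K: fx=476.0, fy=470.3, cx=327.6, cy=256.2
Marker side s = 0.205 m; corners in marker frame (Z=0):
  M0 = (-0.1025, +0.1025, 0)
  M1 = (+0.1025, +0.1025, 0)
  M2 = (+0.1025, -0.1025, 0)
  M3 = (-0.1025, -0.1025, 0)
rvec = (-0.0768, -0.1615, 0.1990), |rvec| = θ = 0.26755 rad = 15.329°
Rodrigues: sinθ=0.26437, 1−cosθ=0.03558; R = I + sinθ·[k]× + (1−cosθ)·[k]×²:
    [+0.96735 -0.19047 -0.16718]
    [+0.20280 +0.97739 +0.05991]
    [+0.15198 -0.09186 +0.98410]
t = (-0.0164, 0.2429, 0.8577) m
M0: Pc = R·M0+t = (-0.13508, +0.32230, +0.83271); u = 476.0·(-0.13508)/0.83271 + 327.6 = 250.3859, v = 470.3·(+0.32230)/0.83271 + 256.2 = 438.2275
M1: Pc = R·M1+t = (+0.06323, +0.36387, +0.86386); u = 476.0·(+0.06323)/0.86386 + 327.6 = 362.4409, v = 470.3·(+0.36387)/0.86386 + 256.2 = 454.2958
M2: Pc = R·M2+t = (+0.10228, +0.16350, +0.88269); u = 476.0·(+0.10228)/0.88269 + 327.6 = 382.7537, v = 470.3·(+0.16350)/0.88269 + 256.2 = 343.3155
M3: Pc = R·M3+t = (-0.09603, +0.12193, +0.85154); u = 476.0·(-0.09603)/0.85154 + 327.6 = 273.9199, v = 470.3·(+0.12193)/0.85154 + 256.2 = 323.5419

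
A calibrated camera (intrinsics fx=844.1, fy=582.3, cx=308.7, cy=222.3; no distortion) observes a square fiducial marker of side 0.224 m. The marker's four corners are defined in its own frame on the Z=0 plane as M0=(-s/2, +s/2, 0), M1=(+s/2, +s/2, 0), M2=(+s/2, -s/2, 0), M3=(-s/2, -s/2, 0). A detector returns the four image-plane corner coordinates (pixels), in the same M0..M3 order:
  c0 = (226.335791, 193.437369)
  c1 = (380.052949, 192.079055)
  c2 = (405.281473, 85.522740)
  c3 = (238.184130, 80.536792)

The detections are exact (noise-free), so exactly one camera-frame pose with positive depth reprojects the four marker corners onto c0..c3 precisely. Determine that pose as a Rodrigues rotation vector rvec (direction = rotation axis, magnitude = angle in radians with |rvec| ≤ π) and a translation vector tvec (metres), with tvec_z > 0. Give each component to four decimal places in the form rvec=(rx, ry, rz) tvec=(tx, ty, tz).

rvec=(0.4855, -0.2891, 0.0439) tvec=(0.0075, -0.1590, 1.1303)

Intrinsics K: fx=844.1, fy=582.3, cx=308.7, cy=222.3
Marker side s = 0.224 m; corners in marker frame (Z=0):
  M0 = (-0.1120, +0.1120, 0)
  M1 = (+0.1120, +0.1120, 0)
  M2 = (+0.1120, -0.1120, 0)
  M3 = (-0.1120, -0.1120, 0)
Detected image corners:
  c0 = (226.335791, 193.437369) px
  c1 = (380.052949, 192.079055) px
  c2 = (405.281473, 85.522740) px
  c3 = (238.184130, 80.536792) px
Planar DLT: solve 8×8 A·h = b for H (H[2,2]=1):
  H  [+793.33910 +41.83549 +314.30581]
  H  [+42.13818 +544.81739 +140.38634]
  H  [+0.25148 +0.40145 +1.00000]
B = K⁻¹H; ‖b₁‖=0.884718, ‖b₂‖=0.884718; λ = 2/(‖b₁‖+‖b₂‖) = 1.130304, sign → tz>0 ⇒ λ=+1.130304
r₁ = λ·B[:,0] = (+0.95838,-0.02672,+0.28425); r₂ = λ·B[:,1] = (-0.10993,+0.88432,+0.45376)
r₃ = r₁×r₂ = (-0.26349,-0.46612,+0.84458); SVD([r₁ r₂ r₃]) → R = UVᵀ:
  R  [+0.95838 -0.10993 -0.26349]
  R  [-0.02672 +0.88432 -0.46612]
  R  [+0.28425 +0.45376 +0.84458]
t = (+0.00751, -0.15900, +1.13030) m
tr R = 2.687273; θ = arccos((tr R − 1)/2) = 0.566776 rad = 32.474°
axis k = ((R−Rᵀ)₃₂, (R−Rᵀ)₁₃, (R−Rᵀ)₂₁) / (2 sinθ) = (+0.856630, -0.510080, +0.077484)
rvec = θ·k = (+0.485517, -0.289101, +0.043916)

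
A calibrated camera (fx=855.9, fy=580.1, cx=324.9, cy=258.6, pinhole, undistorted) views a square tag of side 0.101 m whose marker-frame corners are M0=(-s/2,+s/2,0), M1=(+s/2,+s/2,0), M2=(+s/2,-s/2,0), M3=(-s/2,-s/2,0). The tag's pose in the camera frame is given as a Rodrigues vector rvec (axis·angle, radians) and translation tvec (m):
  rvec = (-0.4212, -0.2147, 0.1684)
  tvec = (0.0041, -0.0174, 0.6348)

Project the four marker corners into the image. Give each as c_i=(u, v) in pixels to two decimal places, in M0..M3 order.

Intrinsics K: fx=855.9, fy=580.1, cx=324.9, cy=258.6
Marker side s = 0.101 m; corners in marker frame (Z=0):
  M0 = (-0.0505, +0.0505, 0)
  M1 = (+0.0505, +0.0505, 0)
  M2 = (+0.0505, -0.0505, 0)
  M3 = (-0.0505, -0.0505, 0)
rvec = (-0.4212, -0.2147, 0.1684), |rvec| = θ = 0.50186 rad = 28.754°
Rodrigues: sinθ=0.48106, 1−cosθ=0.12331; R = I + sinθ·[k]× + (1−cosθ)·[k]×²:
    [+0.96355 -0.11714 -0.24053]
    [+0.20569 +0.89926 +0.38604]
    [+0.17107 -0.42144 +0.89057]
t = (0.0041, -0.0174, 0.6348) m
M0: Pc = R·M0+t = (-0.05047, +0.01762, +0.60488); u = 855.9·(-0.05047)/0.60488 + 324.9 = 253.4781, v = 580.1·(+0.01762)/0.60488 + 258.6 = 275.5030
M1: Pc = R·M1+t = (+0.04684, +0.03840, +0.62216); u = 855.9·(+0.04684)/0.62216 + 324.9 = 389.3423, v = 580.1·(+0.03840)/0.62216 + 258.6 = 294.4043
M2: Pc = R·M2+t = (+0.05867, -0.05242, +0.66472); u = 855.9·(+0.05867)/0.66472 + 324.9 = 400.4502, v = 580.1·(-0.05242)/0.66472 + 258.6 = 212.8490
M3: Pc = R·M3+t = (-0.03864, -0.07320, +0.64744); u = 855.9·(-0.03864)/0.64744 + 324.9 = 273.8147, v = 580.1·(-0.07320)/0.64744 + 258.6 = 193.0138

c0=(253.48, 275.50) c1=(389.34, 294.40) c2=(400.45, 212.85) c3=(273.81, 193.01)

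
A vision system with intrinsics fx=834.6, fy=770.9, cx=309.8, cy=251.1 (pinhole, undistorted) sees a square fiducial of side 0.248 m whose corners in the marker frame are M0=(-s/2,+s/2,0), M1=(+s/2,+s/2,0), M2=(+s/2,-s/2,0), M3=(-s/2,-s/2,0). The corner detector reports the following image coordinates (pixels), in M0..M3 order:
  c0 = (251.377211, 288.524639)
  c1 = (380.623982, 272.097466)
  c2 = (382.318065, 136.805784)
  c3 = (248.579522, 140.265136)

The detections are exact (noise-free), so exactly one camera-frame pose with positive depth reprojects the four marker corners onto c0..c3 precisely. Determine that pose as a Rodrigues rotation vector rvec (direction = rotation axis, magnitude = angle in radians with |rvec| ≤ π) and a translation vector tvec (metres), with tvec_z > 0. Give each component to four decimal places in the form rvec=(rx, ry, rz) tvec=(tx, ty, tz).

Intrinsics K: fx=834.6, fy=770.9, cx=309.8, cy=251.1
Marker side s = 0.248 m; corners in marker frame (Z=0):
  M0 = (-0.1240, +0.1240, 0)
  M1 = (+0.1240, +0.1240, 0)
  M2 = (+0.1240, -0.1240, 0)
  M3 = (-0.1240, -0.1240, 0)
Detected image corners:
  c0 = (251.377211, 288.524639) px
  c1 = (380.623982, 272.097466) px
  c2 = (382.318065, 136.805784) px
  c3 = (248.579522, 140.265136) px
Planar DLT: solve 8×8 A·h = b for H (H[2,2]=1):
  H  [+649.51970 +44.78718 +318.81402]
  H  [+38.70395 +598.96285 +210.38680]
  H  [+0.37837 +0.13615 +1.00000]
B = K⁻¹H; ‖b₁‖=0.745168, ‖b₂‖=0.745168; λ = 2/(‖b₁‖+‖b₂‖) = 1.341979, sign → tz>0 ⇒ λ=+1.341979
r₁ = λ·B[:,0] = (+0.85590,-0.09801,+0.50776); r₂ = λ·B[:,1] = (+0.00419,+0.98316,+0.18272)
r₃ = r₁×r₂ = (-0.51712,-0.15426,+0.84190); SVD([r₁ r₂ r₃]) → R = UVᵀ:
  R  [+0.85590 +0.00419 -0.51712]
  R  [-0.09801 +0.98316 -0.15426]
  R  [+0.50776 +0.18272 +0.84190]
t = (+0.01449, -0.07087, +1.34198) m
tr R = 2.680958; θ = arccos((tr R − 1)/2) = 0.572629 rad = 32.809°
axis k = ((R−Rᵀ)₃₂, (R−Rᵀ)₁₃, (R−Rᵀ)₂₁) / (2 sinθ) = (+0.310951, -0.945735, -0.094313)
rvec = θ·k = (+0.178060, -0.541556, -0.054006)

rvec=(0.1781, -0.5416, -0.0540) tvec=(0.0145, -0.0709, 1.3420)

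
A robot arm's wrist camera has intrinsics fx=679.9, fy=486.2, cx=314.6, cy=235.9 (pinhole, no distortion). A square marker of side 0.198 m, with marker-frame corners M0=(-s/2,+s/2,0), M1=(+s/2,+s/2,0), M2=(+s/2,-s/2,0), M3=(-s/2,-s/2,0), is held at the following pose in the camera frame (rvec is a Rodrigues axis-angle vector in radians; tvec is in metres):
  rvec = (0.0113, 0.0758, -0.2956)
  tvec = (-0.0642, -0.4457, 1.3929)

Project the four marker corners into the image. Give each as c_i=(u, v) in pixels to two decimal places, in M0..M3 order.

Intrinsics K: fx=679.9, fy=486.2, cx=314.6, cy=235.9
Marker side s = 0.198 m; corners in marker frame (Z=0):
  M0 = (-0.0990, +0.0990, 0)
  M1 = (+0.0990, +0.0990, 0)
  M2 = (+0.0990, -0.0990, 0)
  M3 = (-0.0990, -0.0990, 0)
rvec = (0.0113, 0.0758, -0.2956), |rvec| = θ = 0.30537 rad = 17.497°
Rodrigues: sinθ=0.30065, 1−cosθ=0.04627; R = I + sinθ·[k]× + (1−cosθ)·[k]×²:
    [+0.95380 +0.29145 +0.07297]
    [-0.29060 +0.95659 -0.02224]
    [-0.07628 +0.00001 +0.99709]
t = (-0.0642, -0.4457, 1.3929) m
M0: Pc = R·M0+t = (-0.12977, -0.32223, +1.40045); u = 679.9·(-0.12977)/1.40045 + 314.6 = 251.5974, v = 486.2·(-0.32223)/1.40045 + 235.9 = 124.0309
M1: Pc = R·M1+t = (+0.05908, -0.37977, +1.38535); u = 679.9·(+0.05908)/1.38535 + 314.6 = 343.5951, v = 486.2·(-0.37977)/1.38535 + 235.9 = 102.6173
M2: Pc = R·M2+t = (+0.00137, -0.56917, +1.38535); u = 679.9·(+0.00137)/1.38535 + 314.6 = 315.2735, v = 486.2·(-0.56917)/1.38535 + 235.9 = 36.1441
M3: Pc = R·M3+t = (-0.18748, -0.51163, +1.40045); u = 679.9·(-0.18748)/1.40045 + 314.6 = 223.5811, v = 486.2·(-0.51163)/1.40045 + 235.9 = 58.2747

c0=(251.60, 124.03) c1=(343.60, 102.62) c2=(315.27, 36.14) c3=(223.58, 58.27)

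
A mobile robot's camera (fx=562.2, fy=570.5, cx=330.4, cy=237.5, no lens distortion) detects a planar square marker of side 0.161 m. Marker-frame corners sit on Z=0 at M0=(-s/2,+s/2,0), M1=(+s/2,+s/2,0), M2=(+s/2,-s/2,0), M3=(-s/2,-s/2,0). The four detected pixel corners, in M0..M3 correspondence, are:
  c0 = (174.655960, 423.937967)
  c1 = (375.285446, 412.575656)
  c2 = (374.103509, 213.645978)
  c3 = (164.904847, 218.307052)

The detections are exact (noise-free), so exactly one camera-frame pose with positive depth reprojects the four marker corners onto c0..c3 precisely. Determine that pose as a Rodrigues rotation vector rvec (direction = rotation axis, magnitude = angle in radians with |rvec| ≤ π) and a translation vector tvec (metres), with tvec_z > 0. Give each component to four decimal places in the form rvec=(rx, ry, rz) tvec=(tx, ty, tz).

rvec=(0.1122, -0.0974, -0.0203) tvec=(-0.0445, 0.0635, 0.4441)

Intrinsics K: fx=562.2, fy=570.5, cx=330.4, cy=237.5
Marker side s = 0.161 m; corners in marker frame (Z=0):
  M0 = (-0.0805, +0.0805, 0)
  M1 = (+0.0805, +0.0805, 0)
  M2 = (+0.0805, -0.0805, 0)
  M3 = (-0.0805, -0.0805, 0)
Detected image corners:
  c0 = (174.655960, 423.937967) px
  c1 = (375.285446, 412.575656) px
  c2 = (374.103509, 213.645978) px
  c3 = (164.904847, 218.307052) px
Planar DLT: solve 8×8 A·h = b for H (H[2,2]=1):
  H  [+1330.97015 +102.63513 +274.07342]
  H  [+18.25459 +1336.58031 +319.11495]
  H  [+0.21583 +0.25398 +1.00000]
B = K⁻¹H; ‖b₁‖=2.251707, ‖b₂‖=2.251707; λ = 2/(‖b₁‖+‖b₂‖) = 0.444108, sign → tz>0 ⇒ λ=+0.444108
r₁ = λ·B[:,0] = (+0.99506,-0.02569,+0.09585); r₂ = λ·B[:,1] = (+0.01479,+0.99351,+0.11280)
r₃ = r₁×r₂ = (-0.09813,-0.11082,+0.98898); SVD([r₁ r₂ r₃]) → R = UVᵀ:
  R  [+0.99506 +0.01479 -0.09813]
  R  [-0.02569 +0.99351 -0.11082]
  R  [+0.09585 +0.11280 +0.98898]
t = (-0.04449, +0.06353, +0.44411) m
tr R = 2.977556; θ = arccos((tr R − 1)/2) = 0.149952 rad = 8.592°
axis k = ((R−Rᵀ)₃₂, (R−Rᵀ)₁₃, (R−Rᵀ)₂₁) / (2 sinθ) = (+0.748434, -0.649224, -0.135481)
rvec = θ·k = (+0.112229, -0.097352, -0.020316)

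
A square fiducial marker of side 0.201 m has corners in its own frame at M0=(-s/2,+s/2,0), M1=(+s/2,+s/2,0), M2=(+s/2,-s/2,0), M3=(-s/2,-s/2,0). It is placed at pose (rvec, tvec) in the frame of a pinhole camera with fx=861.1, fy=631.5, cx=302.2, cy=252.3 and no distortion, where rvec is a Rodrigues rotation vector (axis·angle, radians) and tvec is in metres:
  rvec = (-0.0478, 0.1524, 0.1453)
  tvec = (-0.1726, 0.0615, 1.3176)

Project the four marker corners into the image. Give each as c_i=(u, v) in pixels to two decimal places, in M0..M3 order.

Intrinsics K: fx=861.1, fy=631.5, cx=302.2, cy=252.3
Marker side s = 0.201 m; corners in marker frame (Z=0):
  M0 = (-0.1005, +0.1005, 0)
  M1 = (+0.1005, +0.1005, 0)
  M2 = (+0.1005, -0.1005, 0)
  M3 = (-0.1005, -0.1005, 0)
rvec = (-0.0478, 0.1524, 0.1453), |rvec| = θ = 0.21592 rad = 12.371°
Rodrigues: sinθ=0.21425, 1−cosθ=0.02322; R = I + sinθ·[k]× + (1−cosθ)·[k]×²:
    [+0.97792 -0.14780 +0.14776]
    [+0.14055 +0.98835 +0.05846]
    [-0.15468 -0.03640 +0.98729]
t = (-0.1726, 0.0615, 1.3176) m
M0: Pc = R·M0+t = (-0.28573, +0.14670, +1.32949); u = 861.1·(-0.28573)/1.32949 + 302.2 = 117.1315, v = 631.5·(+0.14670)/1.32949 + 252.3 = 321.9837
M1: Pc = R·M1+t = (-0.08917, +0.17495, +1.29840); u = 861.1·(-0.08917)/1.29840 + 302.2 = 243.0600, v = 631.5·(+0.17495)/1.29840 + 252.3 = 337.3921
M2: Pc = R·M2+t = (-0.05947, -0.02370, +1.30571); u = 861.1·(-0.05947)/1.30571 + 302.2 = 262.9835, v = 631.5·(-0.02370)/1.30571 + 252.3 = 240.8357
M3: Pc = R·M3+t = (-0.25603, -0.05195, +1.33680); u = 861.1·(-0.25603)/1.33680 + 302.2 = 137.2808, v = 631.5·(-0.05195)/1.33680 + 252.3 = 227.7573

c0=(117.13, 321.98) c1=(243.06, 337.39) c2=(262.98, 240.84) c3=(137.28, 227.76)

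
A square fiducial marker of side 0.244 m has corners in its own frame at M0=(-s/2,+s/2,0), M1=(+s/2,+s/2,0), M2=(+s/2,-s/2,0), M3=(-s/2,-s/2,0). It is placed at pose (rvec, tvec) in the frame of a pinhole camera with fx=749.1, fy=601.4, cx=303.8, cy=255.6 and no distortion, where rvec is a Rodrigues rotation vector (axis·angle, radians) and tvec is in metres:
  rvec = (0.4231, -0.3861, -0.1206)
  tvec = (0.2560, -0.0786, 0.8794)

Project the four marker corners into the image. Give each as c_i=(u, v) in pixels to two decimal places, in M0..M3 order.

c0=(428.37, 293.12) c1=(590.79, 260.77) c2=(617.53, 108.46) c3=(436.66, 129.00)

Intrinsics K: fx=749.1, fy=601.4, cx=303.8, cy=255.6
Marker side s = 0.244 m; corners in marker frame (Z=0):
  M0 = (-0.1220, +0.1220, 0)
  M1 = (+0.1220, +0.1220, 0)
  M2 = (+0.1220, -0.1220, 0)
  M3 = (-0.1220, -0.1220, 0)
rvec = (0.4231, -0.3861, -0.1206), |rvec| = θ = 0.58535 rad = 33.538°
Rodrigues: sinθ=0.55249, 1−cosθ=0.16648; R = I + sinθ·[k]× + (1−cosθ)·[k]×²:
    [+0.92050 +0.03446 -0.38922]
    [-0.19320 +0.90595 -0.37672]
    [+0.33963 +0.42197 +0.84059]
t = (0.2560, -0.0786, 0.8794) m
M0: Pc = R·M0+t = (+0.14790, +0.05550, +0.88945); u = 749.1·(+0.14790)/0.88945 + 303.8 = 428.3651, v = 601.4·(+0.05550)/0.88945 + 255.6 = 293.1245
M1: Pc = R·M1+t = (+0.37250, +0.00836, +0.97232); u = 749.1·(+0.37250)/0.97232 + 303.8 = 590.7883, v = 601.4·(+0.00836)/0.97232 + 255.6 = 260.7680
M2: Pc = R·M2+t = (+0.36410, -0.21270, +0.86935); u = 749.1·(+0.36410)/0.86935 + 303.8 = 617.5332, v = 601.4·(-0.21270)/0.86935 + 255.6 = 108.4609
M3: Pc = R·M3+t = (+0.13950, -0.16556, +0.78648); u = 749.1·(+0.13950)/0.78648 + 303.8 = 436.6646, v = 601.4·(-0.16556)/0.78648 + 255.6 = 129.0049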